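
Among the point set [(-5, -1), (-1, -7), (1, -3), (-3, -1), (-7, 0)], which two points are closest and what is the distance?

Computing all pairwise distances among 5 points:

d((-5, -1), (-1, -7)) = 7.2111
d((-5, -1), (1, -3)) = 6.3246
d((-5, -1), (-3, -1)) = 2.0 <-- minimum
d((-5, -1), (-7, 0)) = 2.2361
d((-1, -7), (1, -3)) = 4.4721
d((-1, -7), (-3, -1)) = 6.3246
d((-1, -7), (-7, 0)) = 9.2195
d((1, -3), (-3, -1)) = 4.4721
d((1, -3), (-7, 0)) = 8.544
d((-3, -1), (-7, 0)) = 4.1231

Closest pair: (-5, -1) and (-3, -1) with distance 2.0

The closest pair is (-5, -1) and (-3, -1) with Euclidean distance 2.0. For 5 points, brute-force pairwise comparison is shown above. For large n, the divide-and-conquer algorithm (sort by x, recurse on halves, check the dividing strip) achieves O(n log n).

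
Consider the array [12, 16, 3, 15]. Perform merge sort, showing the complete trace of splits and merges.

Merge sort trace:

Split: [12, 16, 3, 15] -> [12, 16] and [3, 15]
  Split: [12, 16] -> [12] and [16]
  Merge: [12] + [16] -> [12, 16]
  Split: [3, 15] -> [3] and [15]
  Merge: [3] + [15] -> [3, 15]
Merge: [12, 16] + [3, 15] -> [3, 12, 15, 16]

Final sorted array: [3, 12, 15, 16]

The merge sort proceeds by recursively splitting the array and merging sorted halves.
After all merges, the sorted array is [3, 12, 15, 16].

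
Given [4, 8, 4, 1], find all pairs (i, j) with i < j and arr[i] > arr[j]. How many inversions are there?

Finding inversions in [4, 8, 4, 1]:

(0, 3): arr[0]=4 > arr[3]=1
(1, 2): arr[1]=8 > arr[2]=4
(1, 3): arr[1]=8 > arr[3]=1
(2, 3): arr[2]=4 > arr[3]=1

Total inversions: 4

The array has 4 inversion(s): (0,3), (1,2), (1,3), (2,3). Each pair (i,j) satisfies i < j and arr[i] > arr[j].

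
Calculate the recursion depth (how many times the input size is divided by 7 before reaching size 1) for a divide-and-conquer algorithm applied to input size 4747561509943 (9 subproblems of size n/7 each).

For divide and conquer with division factor 7:

Problem sizes at each level:
Level 0: 4747561509943
Level 1: 678223072849
Level 2: 96889010407
Level 3: 13841287201
Level 4: 1977326743
Level 5: 282475249
Level 6: 40353607
Level 7: 5764801
Level 8: 823543
Level 9: 117649
Level 10: 16807
Level 11: 2401
Level 12: 343
Level 13: 49
Level 14: 7
Level 15: 1

The root is level 0 and the size-1 base case is level 15 (the tree spans levels 0 through 15, i.e. 16 levels counting the root), so the depth is the number of divisions: log_7(4747561509943) = 15

The recursion tree depth is log_7(4747561509943) = 15. At each level, the problem size is divided by 7, so it takes 15 divisions to reduce to a base case of size 1. The algorithm makes 9 recursive calls at each level.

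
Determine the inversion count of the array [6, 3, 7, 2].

Finding inversions in [6, 3, 7, 2]:

(0, 1): arr[0]=6 > arr[1]=3
(0, 3): arr[0]=6 > arr[3]=2
(1, 3): arr[1]=3 > arr[3]=2
(2, 3): arr[2]=7 > arr[3]=2

Total inversions: 4

The array has 4 inversion(s): (0,1), (0,3), (1,3), (2,3). Each pair (i,j) satisfies i < j and arr[i] > arr[j].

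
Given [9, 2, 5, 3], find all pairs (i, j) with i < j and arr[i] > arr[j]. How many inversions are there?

Finding inversions in [9, 2, 5, 3]:

(0, 1): arr[0]=9 > arr[1]=2
(0, 2): arr[0]=9 > arr[2]=5
(0, 3): arr[0]=9 > arr[3]=3
(2, 3): arr[2]=5 > arr[3]=3

Total inversions: 4

The array has 4 inversion(s): (0,1), (0,2), (0,3), (2,3). Each pair (i,j) satisfies i < j and arr[i] > arr[j].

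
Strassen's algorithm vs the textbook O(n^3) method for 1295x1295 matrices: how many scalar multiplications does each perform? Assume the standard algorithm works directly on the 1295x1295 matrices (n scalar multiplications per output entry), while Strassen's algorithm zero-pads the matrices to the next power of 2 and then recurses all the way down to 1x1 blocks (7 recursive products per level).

Matrix multiplication for 1295x1295 matrices:

Strassen's algorithm requires power-of-2 dimensions. Pad 1295x1295 to 2048x2048 (next power of 2).

Standard algorithm: 1295^3 = 2171747375 multiplications
Strassen's algorithm: 7^(log2(2048)) = 7^11 = 1977326743 multiplications
Savings: 2171747375 - 1977326743 = 194420632 multiplications

Standard: 2171747375 multiplications (1295^3). Strassen: 1977326743 multiplications (7^11, after padding to 2048x2048). Strassen reduces 8 recursive multiplications to 7 at each level.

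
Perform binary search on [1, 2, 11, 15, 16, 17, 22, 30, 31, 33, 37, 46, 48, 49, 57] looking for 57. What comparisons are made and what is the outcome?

Binary search for 57 in [1, 2, 11, 15, 16, 17, 22, 30, 31, 33, 37, 46, 48, 49, 57]:

lo=0, hi=14, mid=7, arr[mid]=30 -> 30 < 57, search right half
lo=8, hi=14, mid=11, arr[mid]=46 -> 46 < 57, search right half
lo=12, hi=14, mid=13, arr[mid]=49 -> 49 < 57, search right half
lo=14, hi=14, mid=14, arr[mid]=57 -> Found target at index 14!

Binary search finds 57 at index 14 after 4 comparisons. The search repeatedly halves the search space by comparing with the middle element.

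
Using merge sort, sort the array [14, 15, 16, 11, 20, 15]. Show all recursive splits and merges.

Merge sort trace:

Split: [14, 15, 16, 11, 20, 15] -> [14, 15, 16] and [11, 20, 15]
  Split: [14, 15, 16] -> [14] and [15, 16]
    Split: [15, 16] -> [15] and [16]
    Merge: [15] + [16] -> [15, 16]
  Merge: [14] + [15, 16] -> [14, 15, 16]
  Split: [11, 20, 15] -> [11] and [20, 15]
    Split: [20, 15] -> [20] and [15]
    Merge: [20] + [15] -> [15, 20]
  Merge: [11] + [15, 20] -> [11, 15, 20]
Merge: [14, 15, 16] + [11, 15, 20] -> [11, 14, 15, 15, 16, 20]

Final sorted array: [11, 14, 15, 15, 16, 20]

The merge sort proceeds by recursively splitting the array and merging sorted halves.
After all merges, the sorted array is [11, 14, 15, 15, 16, 20].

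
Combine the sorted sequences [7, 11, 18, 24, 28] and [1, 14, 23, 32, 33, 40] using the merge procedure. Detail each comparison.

Merging process:

Compare 7 vs 1: take 1 from right. Merged: [1]
Compare 7 vs 14: take 7 from left. Merged: [1, 7]
Compare 11 vs 14: take 11 from left. Merged: [1, 7, 11]
Compare 18 vs 14: take 14 from right. Merged: [1, 7, 11, 14]
Compare 18 vs 23: take 18 from left. Merged: [1, 7, 11, 14, 18]
Compare 24 vs 23: take 23 from right. Merged: [1, 7, 11, 14, 18, 23]
Compare 24 vs 32: take 24 from left. Merged: [1, 7, 11, 14, 18, 23, 24]
Compare 28 vs 32: take 28 from left. Merged: [1, 7, 11, 14, 18, 23, 24, 28]
Append remaining from right: [32, 33, 40]. Merged: [1, 7, 11, 14, 18, 23, 24, 28, 32, 33, 40]

Final merged array: [1, 7, 11, 14, 18, 23, 24, 28, 32, 33, 40]
Total comparisons: 8

The merged array is [1, 7, 11, 14, 18, 23, 24, 28, 32, 33, 40], requiring 8 comparisons. The merge step runs in O(n) time where n is the total number of elements.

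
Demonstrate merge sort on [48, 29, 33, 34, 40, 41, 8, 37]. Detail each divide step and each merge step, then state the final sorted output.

Merge sort trace:

Split: [48, 29, 33, 34, 40, 41, 8, 37] -> [48, 29, 33, 34] and [40, 41, 8, 37]
  Split: [48, 29, 33, 34] -> [48, 29] and [33, 34]
    Split: [48, 29] -> [48] and [29]
    Merge: [48] + [29] -> [29, 48]
    Split: [33, 34] -> [33] and [34]
    Merge: [33] + [34] -> [33, 34]
  Merge: [29, 48] + [33, 34] -> [29, 33, 34, 48]
  Split: [40, 41, 8, 37] -> [40, 41] and [8, 37]
    Split: [40, 41] -> [40] and [41]
    Merge: [40] + [41] -> [40, 41]
    Split: [8, 37] -> [8] and [37]
    Merge: [8] + [37] -> [8, 37]
  Merge: [40, 41] + [8, 37] -> [8, 37, 40, 41]
Merge: [29, 33, 34, 48] + [8, 37, 40, 41] -> [8, 29, 33, 34, 37, 40, 41, 48]

Final sorted array: [8, 29, 33, 34, 37, 40, 41, 48]

The merge sort proceeds by recursively splitting the array and merging sorted halves.
After all merges, the sorted array is [8, 29, 33, 34, 37, 40, 41, 48].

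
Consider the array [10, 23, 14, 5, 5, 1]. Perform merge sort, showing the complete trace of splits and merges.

Merge sort trace:

Split: [10, 23, 14, 5, 5, 1] -> [10, 23, 14] and [5, 5, 1]
  Split: [10, 23, 14] -> [10] and [23, 14]
    Split: [23, 14] -> [23] and [14]
    Merge: [23] + [14] -> [14, 23]
  Merge: [10] + [14, 23] -> [10, 14, 23]
  Split: [5, 5, 1] -> [5] and [5, 1]
    Split: [5, 1] -> [5] and [1]
    Merge: [5] + [1] -> [1, 5]
  Merge: [5] + [1, 5] -> [1, 5, 5]
Merge: [10, 14, 23] + [1, 5, 5] -> [1, 5, 5, 10, 14, 23]

Final sorted array: [1, 5, 5, 10, 14, 23]

The merge sort proceeds by recursively splitting the array and merging sorted halves.
After all merges, the sorted array is [1, 5, 5, 10, 14, 23].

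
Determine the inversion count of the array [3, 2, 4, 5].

Finding inversions in [3, 2, 4, 5]:

(0, 1): arr[0]=3 > arr[1]=2

Total inversions: 1

The array has 1 inversion(s): (0,1). Each pair (i,j) satisfies i < j and arr[i] > arr[j].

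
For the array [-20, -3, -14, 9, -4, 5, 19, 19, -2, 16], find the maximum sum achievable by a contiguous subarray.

Using Kadane's algorithm on [-20, -3, -14, 9, -4, 5, 19, 19, -2, 16]:

Scanning through the array:
Position 1 (value -3): max_ending_here = -3, max_so_far = -3
Position 2 (value -14): max_ending_here = -14, max_so_far = -3
Position 3 (value 9): max_ending_here = 9, max_so_far = 9
Position 4 (value -4): max_ending_here = 5, max_so_far = 9
Position 5 (value 5): max_ending_here = 10, max_so_far = 10
Position 6 (value 19): max_ending_here = 29, max_so_far = 29
Position 7 (value 19): max_ending_here = 48, max_so_far = 48
Position 8 (value -2): max_ending_here = 46, max_so_far = 48
Position 9 (value 16): max_ending_here = 62, max_so_far = 62

Maximum subarray: [9, -4, 5, 19, 19, -2, 16]
Maximum sum: 62

The maximum subarray is [9, -4, 5, 19, 19, -2, 16] with sum 62. This subarray runs from index 3 to index 9.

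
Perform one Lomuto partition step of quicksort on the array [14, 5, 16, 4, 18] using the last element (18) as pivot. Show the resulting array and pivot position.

Lomuto partition with pivot = 18:

Initial array: [14, 5, 16, 4, 18]

arr[0]=14 <= 18: swap with position 0, array becomes [14, 5, 16, 4, 18]
arr[1]=5 <= 18: swap with position 1, array becomes [14, 5, 16, 4, 18]
arr[2]=16 <= 18: swap with position 2, array becomes [14, 5, 16, 4, 18]
arr[3]=4 <= 18: swap with position 3, array becomes [14, 5, 16, 4, 18]

Place pivot at position 4: [14, 5, 16, 4, 18]
Pivot position: 4

After partitioning with pivot 18, the array becomes [14, 5, 16, 4, 18]. The pivot is placed at index 4. All elements to the left of the pivot are <= 18, and all elements to the right are > 18.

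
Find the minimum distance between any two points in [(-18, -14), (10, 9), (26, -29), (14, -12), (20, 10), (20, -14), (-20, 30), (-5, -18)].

Computing all pairwise distances among 8 points:

d((-18, -14), (10, 9)) = 36.2353
d((-18, -14), (26, -29)) = 46.4866
d((-18, -14), (14, -12)) = 32.0624
d((-18, -14), (20, 10)) = 44.9444
d((-18, -14), (20, -14)) = 38.0
d((-18, -14), (-20, 30)) = 44.0454
d((-18, -14), (-5, -18)) = 13.6015
d((10, 9), (26, -29)) = 41.2311
d((10, 9), (14, -12)) = 21.3776
d((10, 9), (20, 10)) = 10.0499
d((10, 9), (20, -14)) = 25.0799
d((10, 9), (-20, 30)) = 36.6197
d((10, 9), (-5, -18)) = 30.8869
d((26, -29), (14, -12)) = 20.8087
d((26, -29), (20, 10)) = 39.4588
d((26, -29), (20, -14)) = 16.1555
d((26, -29), (-20, 30)) = 74.8131
d((26, -29), (-5, -18)) = 32.8938
d((14, -12), (20, 10)) = 22.8035
d((14, -12), (20, -14)) = 6.3246 <-- minimum
d((14, -12), (-20, 30)) = 54.037
d((14, -12), (-5, -18)) = 19.9249
d((20, 10), (20, -14)) = 24.0
d((20, 10), (-20, 30)) = 44.7214
d((20, 10), (-5, -18)) = 37.5366
d((20, -14), (-20, 30)) = 59.4643
d((20, -14), (-5, -18)) = 25.318
d((-20, 30), (-5, -18)) = 50.2892

Closest pair: (14, -12) and (20, -14) with distance 6.3246

The closest pair is (14, -12) and (20, -14) with Euclidean distance 6.3246. For 8 points, brute-force pairwise comparison is shown above. For large n, the divide-and-conquer algorithm (sort by x, recurse on halves, check the dividing strip) achieves O(n log n).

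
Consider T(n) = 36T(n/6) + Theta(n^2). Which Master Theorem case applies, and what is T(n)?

Master Theorem for T(n) = 36T(n/6) + O(n^2):

a = 36, b = 6, c = 2
log_b(a) = log_6(36) = 2.0000

Case 2: c = 2 = log_6(36) = 2.0000
T(n) = O(n^2 log n) = O(n^2 log n)

For T(n) = 36T(n/6) + O(n^2): log_6(36) = 2.0000. This is Case 2 of the Master Theorem (c = log_b(a), equal work at all levels), giving O(n^2 log n).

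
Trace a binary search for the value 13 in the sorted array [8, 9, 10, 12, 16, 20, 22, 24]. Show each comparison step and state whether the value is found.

Binary search for 13 in [8, 9, 10, 12, 16, 20, 22, 24]:

lo=0, hi=7, mid=3, arr[mid]=12 -> 12 < 13, search right half
lo=4, hi=7, mid=5, arr[mid]=20 -> 20 > 13, search left half
lo=4, hi=4, mid=4, arr[mid]=16 -> 16 > 13, search left half
lo=4 > hi=3, target 13 not found

Binary search determines that 13 is not in the array after 3 comparisons. The search space was exhausted without finding the target.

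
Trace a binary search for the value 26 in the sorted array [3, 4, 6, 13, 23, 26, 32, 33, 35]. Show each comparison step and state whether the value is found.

Binary search for 26 in [3, 4, 6, 13, 23, 26, 32, 33, 35]:

lo=0, hi=8, mid=4, arr[mid]=23 -> 23 < 26, search right half
lo=5, hi=8, mid=6, arr[mid]=32 -> 32 > 26, search left half
lo=5, hi=5, mid=5, arr[mid]=26 -> Found target at index 5!

Binary search finds 26 at index 5 after 3 comparisons. The search repeatedly halves the search space by comparing with the middle element.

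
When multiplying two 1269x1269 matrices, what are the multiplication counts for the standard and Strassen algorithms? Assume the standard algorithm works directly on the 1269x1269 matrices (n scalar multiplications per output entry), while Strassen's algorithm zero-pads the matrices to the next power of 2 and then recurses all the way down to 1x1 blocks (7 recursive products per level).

Matrix multiplication for 1269x1269 matrices:

Strassen's algorithm requires power-of-2 dimensions. Pad 1269x1269 to 2048x2048 (next power of 2).

Standard algorithm: 1269^3 = 2043548109 multiplications
Strassen's algorithm: 7^(log2(2048)) = 7^11 = 1977326743 multiplications
Savings: 2043548109 - 1977326743 = 66221366 multiplications

Standard: 2043548109 multiplications (1269^3). Strassen: 1977326743 multiplications (7^11, after padding to 2048x2048). Strassen reduces 8 recursive multiplications to 7 at each level.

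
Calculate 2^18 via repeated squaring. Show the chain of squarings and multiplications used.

Computing 2^18 by squaring (build up from 2^1; each line after the first costs one multiplication):

2^1 = 2
2^2 = (2^1)^2 = 2^2 = 4
2^4 = (2^2)^2 = 4^2 = 16
2^8 = (2^4)^2 = 16^2 = 256
2^9 = 2 * 2^8 = 2 * 256 = 512
2^18 = (2^9)^2 = 512^2 = 262144

Result: 262144
Multiplications needed: 5 (5 lines after 2^1)

2^18 = 262144. Using exponentiation by squaring, this requires 5 multiplications. The key idea: if the exponent is even, square the half-power; if odd, multiply by the base once.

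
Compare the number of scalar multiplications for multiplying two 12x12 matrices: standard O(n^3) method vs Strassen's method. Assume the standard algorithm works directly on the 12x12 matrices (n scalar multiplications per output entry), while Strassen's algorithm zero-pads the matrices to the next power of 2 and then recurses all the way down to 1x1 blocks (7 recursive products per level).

Matrix multiplication for 12x12 matrices:

Strassen's algorithm requires power-of-2 dimensions. Pad 12x12 to 16x16 (next power of 2).

Standard algorithm: 12^3 = 1728 multiplications
Strassen's algorithm: 7^(log2(16)) = 7^4 = 2401 multiplications
Difference: 1728 - 2401 = -673 (Strassen uses MORE here due to padding overhead — for small or just-over-power-of-2 n, padding can outweigh the per-level savings)

Standard: 1728 multiplications (12^3). Strassen: 2401 multiplications (7^4, after padding to 16x16). Strassen reduces 8 recursive multiplications to 7 at each level.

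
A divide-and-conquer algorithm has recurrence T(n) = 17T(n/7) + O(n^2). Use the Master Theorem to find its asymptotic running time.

Master Theorem for T(n) = 17T(n/7) + O(n^2):

a = 17, b = 7, c = 2
log_b(a) = log_7(17) = 1.4560

Case 3: c = 2 > log_7(17) = 1.4560
T(n) = O(n^2) = O(n^2)

For T(n) = 17T(n/7) + O(n^2): log_7(17) = 1.4560. This is Case 3 of the Master Theorem (c > log_b(a), work dominated by root), giving O(n^2).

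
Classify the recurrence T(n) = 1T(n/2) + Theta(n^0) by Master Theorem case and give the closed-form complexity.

Master Theorem for T(n) = 1T(n/2) + O(n^0):

a = 1, b = 2, c = 0
log_b(a) = log_2(1) = 0.0000

Case 2: c = 0 = log_2(1) = 0.0000
T(n) = O(n^0 log n) = O(log n)

For T(n) = 1T(n/2) + O(n^0): log_2(1) = 0.0000. This is Case 2 of the Master Theorem (c = log_b(a), equal work at all levels), giving O(log n).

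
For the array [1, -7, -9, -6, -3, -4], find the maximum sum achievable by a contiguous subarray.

Using Kadane's algorithm on [1, -7, -9, -6, -3, -4]:

Scanning through the array:
Position 1 (value -7): max_ending_here = -6, max_so_far = 1
Position 2 (value -9): max_ending_here = -9, max_so_far = 1
Position 3 (value -6): max_ending_here = -6, max_so_far = 1
Position 4 (value -3): max_ending_here = -3, max_so_far = 1
Position 5 (value -4): max_ending_here = -4, max_so_far = 1

Maximum subarray: [1]
Maximum sum: 1

The maximum subarray is [1] with sum 1. This subarray runs from index 0 to index 0.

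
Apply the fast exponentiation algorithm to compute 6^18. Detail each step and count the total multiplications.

Computing 6^18 by squaring (build up from 6^1; each line after the first costs one multiplication):

6^1 = 6
6^2 = (6^1)^2 = 6^2 = 36
6^4 = (6^2)^2 = 36^2 = 1296
6^8 = (6^4)^2 = 1296^2 = 1679616
6^9 = 6 * 6^8 = 6 * 1679616 = 10077696
6^18 = (6^9)^2 = 10077696^2 = 101559956668416

Result: 101559956668416
Multiplications needed: 5 (5 lines after 6^1)

6^18 = 101559956668416. Using exponentiation by squaring, this requires 5 multiplications. The key idea: if the exponent is even, square the half-power; if odd, multiply by the base once.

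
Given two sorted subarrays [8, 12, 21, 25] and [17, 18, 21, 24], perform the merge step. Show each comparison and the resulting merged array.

Merging process:

Compare 8 vs 17: take 8 from left. Merged: [8]
Compare 12 vs 17: take 12 from left. Merged: [8, 12]
Compare 21 vs 17: take 17 from right. Merged: [8, 12, 17]
Compare 21 vs 18: take 18 from right. Merged: [8, 12, 17, 18]
Compare 21 vs 21: take 21 from left. Merged: [8, 12, 17, 18, 21]
Compare 25 vs 21: take 21 from right. Merged: [8, 12, 17, 18, 21, 21]
Compare 25 vs 24: take 24 from right. Merged: [8, 12, 17, 18, 21, 21, 24]
Append remaining from left: [25]. Merged: [8, 12, 17, 18, 21, 21, 24, 25]

Final merged array: [8, 12, 17, 18, 21, 21, 24, 25]
Total comparisons: 7

The merged array is [8, 12, 17, 18, 21, 21, 24, 25], requiring 7 comparisons. The merge step runs in O(n) time where n is the total number of elements.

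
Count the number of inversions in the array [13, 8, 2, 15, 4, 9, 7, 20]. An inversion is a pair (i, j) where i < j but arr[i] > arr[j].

Finding inversions in [13, 8, 2, 15, 4, 9, 7, 20]:

(0, 1): arr[0]=13 > arr[1]=8
(0, 2): arr[0]=13 > arr[2]=2
(0, 4): arr[0]=13 > arr[4]=4
(0, 5): arr[0]=13 > arr[5]=9
(0, 6): arr[0]=13 > arr[6]=7
(1, 2): arr[1]=8 > arr[2]=2
(1, 4): arr[1]=8 > arr[4]=4
(1, 6): arr[1]=8 > arr[6]=7
(3, 4): arr[3]=15 > arr[4]=4
(3, 5): arr[3]=15 > arr[5]=9
(3, 6): arr[3]=15 > arr[6]=7
(5, 6): arr[5]=9 > arr[6]=7

Total inversions: 12

The array has 12 inversion(s): (0,1), (0,2), (0,4), (0,5), (0,6), (1,2), (1,4), (1,6), (3,4), (3,5), (3,6), (5,6). Each pair (i,j) satisfies i < j and arr[i] > arr[j].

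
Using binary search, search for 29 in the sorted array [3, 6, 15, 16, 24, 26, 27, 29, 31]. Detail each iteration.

Binary search for 29 in [3, 6, 15, 16, 24, 26, 27, 29, 31]:

lo=0, hi=8, mid=4, arr[mid]=24 -> 24 < 29, search right half
lo=5, hi=8, mid=6, arr[mid]=27 -> 27 < 29, search right half
lo=7, hi=8, mid=7, arr[mid]=29 -> Found target at index 7!

Binary search finds 29 at index 7 after 3 comparisons. The search repeatedly halves the search space by comparing with the middle element.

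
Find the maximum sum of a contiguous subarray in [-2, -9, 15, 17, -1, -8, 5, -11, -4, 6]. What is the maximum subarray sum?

Using Kadane's algorithm on [-2, -9, 15, 17, -1, -8, 5, -11, -4, 6]:

Scanning through the array:
Position 1 (value -9): max_ending_here = -9, max_so_far = -2
Position 2 (value 15): max_ending_here = 15, max_so_far = 15
Position 3 (value 17): max_ending_here = 32, max_so_far = 32
Position 4 (value -1): max_ending_here = 31, max_so_far = 32
Position 5 (value -8): max_ending_here = 23, max_so_far = 32
Position 6 (value 5): max_ending_here = 28, max_so_far = 32
Position 7 (value -11): max_ending_here = 17, max_so_far = 32
Position 8 (value -4): max_ending_here = 13, max_so_far = 32
Position 9 (value 6): max_ending_here = 19, max_so_far = 32

Maximum subarray: [15, 17]
Maximum sum: 32

The maximum subarray is [15, 17] with sum 32. This subarray runs from index 2 to index 3.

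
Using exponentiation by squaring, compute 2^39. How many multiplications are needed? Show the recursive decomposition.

Computing 2^39 by squaring (build up from 2^1; each line after the first costs one multiplication):

2^1 = 2
2^2 = (2^1)^2 = 2^2 = 4
2^4 = (2^2)^2 = 4^2 = 16
2^8 = (2^4)^2 = 16^2 = 256
2^9 = 2 * 2^8 = 2 * 256 = 512
2^18 = (2^9)^2 = 512^2 = 262144
2^19 = 2 * 2^18 = 2 * 262144 = 524288
2^38 = (2^19)^2 = 524288^2 = 274877906944
2^39 = 2 * 2^38 = 2 * 274877906944 = 549755813888

Result: 549755813888
Multiplications needed: 8 (8 lines after 2^1)

2^39 = 549755813888. Using exponentiation by squaring, this requires 8 multiplications. The key idea: if the exponent is even, square the half-power; if odd, multiply by the base once.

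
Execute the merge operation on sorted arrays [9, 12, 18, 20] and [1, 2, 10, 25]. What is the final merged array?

Merging process:

Compare 9 vs 1: take 1 from right. Merged: [1]
Compare 9 vs 2: take 2 from right. Merged: [1, 2]
Compare 9 vs 10: take 9 from left. Merged: [1, 2, 9]
Compare 12 vs 10: take 10 from right. Merged: [1, 2, 9, 10]
Compare 12 vs 25: take 12 from left. Merged: [1, 2, 9, 10, 12]
Compare 18 vs 25: take 18 from left. Merged: [1, 2, 9, 10, 12, 18]
Compare 20 vs 25: take 20 from left. Merged: [1, 2, 9, 10, 12, 18, 20]
Append remaining from right: [25]. Merged: [1, 2, 9, 10, 12, 18, 20, 25]

Final merged array: [1, 2, 9, 10, 12, 18, 20, 25]
Total comparisons: 7

The merged array is [1, 2, 9, 10, 12, 18, 20, 25], requiring 7 comparisons. The merge step runs in O(n) time where n is the total number of elements.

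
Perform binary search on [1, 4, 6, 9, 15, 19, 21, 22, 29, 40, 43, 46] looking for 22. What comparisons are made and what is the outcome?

Binary search for 22 in [1, 4, 6, 9, 15, 19, 21, 22, 29, 40, 43, 46]:

lo=0, hi=11, mid=5, arr[mid]=19 -> 19 < 22, search right half
lo=6, hi=11, mid=8, arr[mid]=29 -> 29 > 22, search left half
lo=6, hi=7, mid=6, arr[mid]=21 -> 21 < 22, search right half
lo=7, hi=7, mid=7, arr[mid]=22 -> Found target at index 7!

Binary search finds 22 at index 7 after 4 comparisons. The search repeatedly halves the search space by comparing with the middle element.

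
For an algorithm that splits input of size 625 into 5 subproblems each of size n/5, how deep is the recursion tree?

For divide and conquer with division factor 5:

Problem sizes at each level:
Level 0: 625
Level 1: 125
Level 2: 25
Level 3: 5
Level 4: 1

The root is level 0 and the size-1 base case is level 4 (the tree spans levels 0 through 4, i.e. 5 levels counting the root), so the depth is the number of divisions: log_5(625) = 4

The recursion tree depth is log_5(625) = 4. At each level, the problem size is divided by 5, so it takes 4 divisions to reduce to a base case of size 1. The algorithm makes 5 recursive calls at each level.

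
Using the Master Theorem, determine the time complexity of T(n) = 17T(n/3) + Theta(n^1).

Master Theorem for T(n) = 17T(n/3) + O(n^1):

a = 17, b = 3, c = 1
log_b(a) = log_3(17) = 2.5789

Case 1: c = 1 < log_3(17) = 2.5789
T(n) = O(n^(log_3 17))

For T(n) = 17T(n/3) + O(n^1): log_3(17) = 2.5789. This is Case 1 of the Master Theorem (c < log_b(a), work dominated by leaves), giving O(n^(log_3 17)).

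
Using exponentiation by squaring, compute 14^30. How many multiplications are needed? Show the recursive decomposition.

Computing 14^30 by squaring (build up from 14^1; each line after the first costs one multiplication):

14^1 = 14
14^2 = (14^1)^2 = 14^2 = 196
14^3 = 14 * 14^2 = 14 * 196 = 2744
14^6 = (14^3)^2 = 2744^2 = 7529536
14^7 = 14 * 14^6 = 14 * 7529536 = 105413504
14^14 = (14^7)^2 = 105413504^2 = 11112006825558016
14^15 = 14 * 14^14 = 14 * 11112006825558016 = 155568095557812224
14^30 = (14^15)^2 = 155568095557812224^2 = 24201432355484595421941037243826176

Result: 24201432355484595421941037243826176
Multiplications needed: 7 (7 lines after 14^1)

14^30 = 24201432355484595421941037243826176. Using exponentiation by squaring, this requires 7 multiplications. The key idea: if the exponent is even, square the half-power; if odd, multiply by the base once.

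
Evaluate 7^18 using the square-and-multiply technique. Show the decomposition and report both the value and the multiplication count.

Computing 7^18 by squaring (build up from 7^1; each line after the first costs one multiplication):

7^1 = 7
7^2 = (7^1)^2 = 7^2 = 49
7^4 = (7^2)^2 = 49^2 = 2401
7^8 = (7^4)^2 = 2401^2 = 5764801
7^9 = 7 * 7^8 = 7 * 5764801 = 40353607
7^18 = (7^9)^2 = 40353607^2 = 1628413597910449

Result: 1628413597910449
Multiplications needed: 5 (5 lines after 7^1)

7^18 = 1628413597910449. Using exponentiation by squaring, this requires 5 multiplications. The key idea: if the exponent is even, square the half-power; if odd, multiply by the base once.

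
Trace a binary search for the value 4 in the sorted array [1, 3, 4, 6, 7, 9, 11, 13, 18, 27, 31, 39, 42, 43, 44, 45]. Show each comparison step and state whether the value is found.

Binary search for 4 in [1, 3, 4, 6, 7, 9, 11, 13, 18, 27, 31, 39, 42, 43, 44, 45]:

lo=0, hi=15, mid=7, arr[mid]=13 -> 13 > 4, search left half
lo=0, hi=6, mid=3, arr[mid]=6 -> 6 > 4, search left half
lo=0, hi=2, mid=1, arr[mid]=3 -> 3 < 4, search right half
lo=2, hi=2, mid=2, arr[mid]=4 -> Found target at index 2!

Binary search finds 4 at index 2 after 4 comparisons. The search repeatedly halves the search space by comparing with the middle element.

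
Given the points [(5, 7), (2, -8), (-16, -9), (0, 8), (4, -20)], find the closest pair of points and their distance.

Computing all pairwise distances among 5 points:

d((5, 7), (2, -8)) = 15.2971
d((5, 7), (-16, -9)) = 26.4008
d((5, 7), (0, 8)) = 5.099 <-- minimum
d((5, 7), (4, -20)) = 27.0185
d((2, -8), (-16, -9)) = 18.0278
d((2, -8), (0, 8)) = 16.1245
d((2, -8), (4, -20)) = 12.1655
d((-16, -9), (0, 8)) = 23.3452
d((-16, -9), (4, -20)) = 22.8254
d((0, 8), (4, -20)) = 28.2843

Closest pair: (5, 7) and (0, 8) with distance 5.099

The closest pair is (5, 7) and (0, 8) with Euclidean distance 5.099. For 5 points, brute-force pairwise comparison is shown above. For large n, the divide-and-conquer algorithm (sort by x, recurse on halves, check the dividing strip) achieves O(n log n).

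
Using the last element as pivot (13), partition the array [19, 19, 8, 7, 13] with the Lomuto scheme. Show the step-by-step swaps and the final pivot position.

Lomuto partition with pivot = 13:

Initial array: [19, 19, 8, 7, 13]

arr[0]=19 > 13: no swap
arr[1]=19 > 13: no swap
arr[2]=8 <= 13: swap with position 0, array becomes [8, 19, 19, 7, 13]
arr[3]=7 <= 13: swap with position 1, array becomes [8, 7, 19, 19, 13]

Place pivot at position 2: [8, 7, 13, 19, 19]
Pivot position: 2

After partitioning with pivot 13, the array becomes [8, 7, 13, 19, 19]. The pivot is placed at index 2. All elements to the left of the pivot are <= 13, and all elements to the right are > 13.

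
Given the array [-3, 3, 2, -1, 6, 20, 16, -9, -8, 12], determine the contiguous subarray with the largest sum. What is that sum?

Using Kadane's algorithm on [-3, 3, 2, -1, 6, 20, 16, -9, -8, 12]:

Scanning through the array:
Position 1 (value 3): max_ending_here = 3, max_so_far = 3
Position 2 (value 2): max_ending_here = 5, max_so_far = 5
Position 3 (value -1): max_ending_here = 4, max_so_far = 5
Position 4 (value 6): max_ending_here = 10, max_so_far = 10
Position 5 (value 20): max_ending_here = 30, max_so_far = 30
Position 6 (value 16): max_ending_here = 46, max_so_far = 46
Position 7 (value -9): max_ending_here = 37, max_so_far = 46
Position 8 (value -8): max_ending_here = 29, max_so_far = 46
Position 9 (value 12): max_ending_here = 41, max_so_far = 46

Maximum subarray: [3, 2, -1, 6, 20, 16]
Maximum sum: 46

The maximum subarray is [3, 2, -1, 6, 20, 16] with sum 46. This subarray runs from index 1 to index 6.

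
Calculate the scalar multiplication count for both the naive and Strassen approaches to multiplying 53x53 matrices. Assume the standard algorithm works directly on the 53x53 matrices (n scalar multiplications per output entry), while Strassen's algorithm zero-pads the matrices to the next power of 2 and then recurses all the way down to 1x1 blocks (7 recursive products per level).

Matrix multiplication for 53x53 matrices:

Strassen's algorithm requires power-of-2 dimensions. Pad 53x53 to 64x64 (next power of 2).

Standard algorithm: 53^3 = 148877 multiplications
Strassen's algorithm: 7^(log2(64)) = 7^6 = 117649 multiplications
Savings: 148877 - 117649 = 31228 multiplications

Standard: 148877 multiplications (53^3). Strassen: 117649 multiplications (7^6, after padding to 64x64). Strassen reduces 8 recursive multiplications to 7 at each level.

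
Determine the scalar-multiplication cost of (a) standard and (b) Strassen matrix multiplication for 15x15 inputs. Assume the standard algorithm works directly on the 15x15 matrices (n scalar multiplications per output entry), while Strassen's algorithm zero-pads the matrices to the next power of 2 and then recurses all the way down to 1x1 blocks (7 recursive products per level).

Matrix multiplication for 15x15 matrices:

Strassen's algorithm requires power-of-2 dimensions. Pad 15x15 to 16x16 (next power of 2).

Standard algorithm: 15^3 = 3375 multiplications
Strassen's algorithm: 7^(log2(16)) = 7^4 = 2401 multiplications
Savings: 3375 - 2401 = 974 multiplications

Standard: 3375 multiplications (15^3). Strassen: 2401 multiplications (7^4, after padding to 16x16). Strassen reduces 8 recursive multiplications to 7 at each level.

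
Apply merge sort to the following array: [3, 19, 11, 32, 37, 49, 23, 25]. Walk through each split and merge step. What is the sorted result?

Merge sort trace:

Split: [3, 19, 11, 32, 37, 49, 23, 25] -> [3, 19, 11, 32] and [37, 49, 23, 25]
  Split: [3, 19, 11, 32] -> [3, 19] and [11, 32]
    Split: [3, 19] -> [3] and [19]
    Merge: [3] + [19] -> [3, 19]
    Split: [11, 32] -> [11] and [32]
    Merge: [11] + [32] -> [11, 32]
  Merge: [3, 19] + [11, 32] -> [3, 11, 19, 32]
  Split: [37, 49, 23, 25] -> [37, 49] and [23, 25]
    Split: [37, 49] -> [37] and [49]
    Merge: [37] + [49] -> [37, 49]
    Split: [23, 25] -> [23] and [25]
    Merge: [23] + [25] -> [23, 25]
  Merge: [37, 49] + [23, 25] -> [23, 25, 37, 49]
Merge: [3, 11, 19, 32] + [23, 25, 37, 49] -> [3, 11, 19, 23, 25, 32, 37, 49]

Final sorted array: [3, 11, 19, 23, 25, 32, 37, 49]

The merge sort proceeds by recursively splitting the array and merging sorted halves.
After all merges, the sorted array is [3, 11, 19, 23, 25, 32, 37, 49].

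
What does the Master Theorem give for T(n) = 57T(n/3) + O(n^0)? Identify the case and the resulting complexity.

Master Theorem for T(n) = 57T(n/3) + O(n^0):

a = 57, b = 3, c = 0
log_b(a) = log_3(57) = 3.6801

Case 1: c = 0 < log_3(57) = 3.6801
T(n) = O(n^(log_3 57))

For T(n) = 57T(n/3) + O(n^0): log_3(57) = 3.6801. This is Case 1 of the Master Theorem (c < log_b(a), work dominated by leaves), giving O(n^(log_3 57)).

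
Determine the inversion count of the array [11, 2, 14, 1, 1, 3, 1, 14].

Finding inversions in [11, 2, 14, 1, 1, 3, 1, 14]:

(0, 1): arr[0]=11 > arr[1]=2
(0, 3): arr[0]=11 > arr[3]=1
(0, 4): arr[0]=11 > arr[4]=1
(0, 5): arr[0]=11 > arr[5]=3
(0, 6): arr[0]=11 > arr[6]=1
(1, 3): arr[1]=2 > arr[3]=1
(1, 4): arr[1]=2 > arr[4]=1
(1, 6): arr[1]=2 > arr[6]=1
(2, 3): arr[2]=14 > arr[3]=1
(2, 4): arr[2]=14 > arr[4]=1
(2, 5): arr[2]=14 > arr[5]=3
(2, 6): arr[2]=14 > arr[6]=1
(5, 6): arr[5]=3 > arr[6]=1

Total inversions: 13

The array has 13 inversion(s): (0,1), (0,3), (0,4), (0,5), (0,6), (1,3), (1,4), (1,6), (2,3), (2,4), (2,5), (2,6), (5,6). Each pair (i,j) satisfies i < j and arr[i] > arr[j].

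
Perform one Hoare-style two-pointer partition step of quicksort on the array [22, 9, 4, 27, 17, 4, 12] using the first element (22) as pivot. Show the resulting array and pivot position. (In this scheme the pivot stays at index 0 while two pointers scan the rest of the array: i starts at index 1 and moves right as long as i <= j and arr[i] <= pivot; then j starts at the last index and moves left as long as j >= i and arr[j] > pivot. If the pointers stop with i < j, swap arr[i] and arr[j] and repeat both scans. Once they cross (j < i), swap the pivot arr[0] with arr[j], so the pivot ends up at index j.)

Hoare-style two-pointer partition with pivot = 22:

Initial array: [22, 9, 4, 27, 17, 4, 12]

Pointers start at i = 1, j = 6.
i stops at index 3 (arr[3]=27 > 22), j stops at index 6 (arr[6]=12 <= 22): swap arr[3] and arr[6], array becomes [22, 9, 4, 12, 17, 4, 27]
i ends at 6, j ends at 5: the pointers have crossed (j < i), so scanning stops.

Swap pivot arr[0] with arr[5] to place pivot at position 5: [4, 9, 4, 12, 17, 22, 27]
Pivot position: 5

After partitioning with pivot 22, the array becomes [4, 9, 4, 12, 17, 22, 27]. The pivot is placed at index 5. All elements to the left of the pivot are <= 22, and all elements to the right are > 22.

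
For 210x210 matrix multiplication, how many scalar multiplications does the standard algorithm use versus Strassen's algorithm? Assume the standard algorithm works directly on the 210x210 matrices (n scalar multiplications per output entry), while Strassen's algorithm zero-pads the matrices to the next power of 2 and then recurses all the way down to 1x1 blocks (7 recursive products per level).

Matrix multiplication for 210x210 matrices:

Strassen's algorithm requires power-of-2 dimensions. Pad 210x210 to 256x256 (next power of 2).

Standard algorithm: 210^3 = 9261000 multiplications
Strassen's algorithm: 7^(log2(256)) = 7^8 = 5764801 multiplications
Savings: 9261000 - 5764801 = 3496199 multiplications

Standard: 9261000 multiplications (210^3). Strassen: 5764801 multiplications (7^8, after padding to 256x256). Strassen reduces 8 recursive multiplications to 7 at each level.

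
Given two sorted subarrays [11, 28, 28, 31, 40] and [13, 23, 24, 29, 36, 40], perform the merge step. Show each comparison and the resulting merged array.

Merging process:

Compare 11 vs 13: take 11 from left. Merged: [11]
Compare 28 vs 13: take 13 from right. Merged: [11, 13]
Compare 28 vs 23: take 23 from right. Merged: [11, 13, 23]
Compare 28 vs 24: take 24 from right. Merged: [11, 13, 23, 24]
Compare 28 vs 29: take 28 from left. Merged: [11, 13, 23, 24, 28]
Compare 28 vs 29: take 28 from left. Merged: [11, 13, 23, 24, 28, 28]
Compare 31 vs 29: take 29 from right. Merged: [11, 13, 23, 24, 28, 28, 29]
Compare 31 vs 36: take 31 from left. Merged: [11, 13, 23, 24, 28, 28, 29, 31]
Compare 40 vs 36: take 36 from right. Merged: [11, 13, 23, 24, 28, 28, 29, 31, 36]
Compare 40 vs 40: take 40 from left. Merged: [11, 13, 23, 24, 28, 28, 29, 31, 36, 40]
Append remaining from right: [40]. Merged: [11, 13, 23, 24, 28, 28, 29, 31, 36, 40, 40]

Final merged array: [11, 13, 23, 24, 28, 28, 29, 31, 36, 40, 40]
Total comparisons: 10

The merged array is [11, 13, 23, 24, 28, 28, 29, 31, 36, 40, 40], requiring 10 comparisons. The merge step runs in O(n) time where n is the total number of elements.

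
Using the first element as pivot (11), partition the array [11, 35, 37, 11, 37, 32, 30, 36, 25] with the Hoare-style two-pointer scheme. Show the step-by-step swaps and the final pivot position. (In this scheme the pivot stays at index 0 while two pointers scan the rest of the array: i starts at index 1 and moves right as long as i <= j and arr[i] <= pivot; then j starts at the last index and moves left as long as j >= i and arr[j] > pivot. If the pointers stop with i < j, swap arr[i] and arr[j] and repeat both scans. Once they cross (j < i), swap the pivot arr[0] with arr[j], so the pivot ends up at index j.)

Hoare-style two-pointer partition with pivot = 11:

Initial array: [11, 35, 37, 11, 37, 32, 30, 36, 25]

Pointers start at i = 1, j = 8.
i stops at index 1 (arr[1]=35 > 11), j stops at index 3 (arr[3]=11 <= 11): swap arr[1] and arr[3], array becomes [11, 11, 37, 35, 37, 32, 30, 36, 25]
i ends at 2, j ends at 1: the pointers have crossed (j < i), so scanning stops.

Swap pivot arr[0] with arr[1] to place pivot at position 1: [11, 11, 37, 35, 37, 32, 30, 36, 25]
Pivot position: 1

After partitioning with pivot 11, the array becomes [11, 11, 37, 35, 37, 32, 30, 36, 25]. The pivot is placed at index 1. All elements to the left of the pivot are <= 11, and all elements to the right are > 11.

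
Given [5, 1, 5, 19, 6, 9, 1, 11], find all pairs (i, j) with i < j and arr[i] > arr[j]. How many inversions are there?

Finding inversions in [5, 1, 5, 19, 6, 9, 1, 11]:

(0, 1): arr[0]=5 > arr[1]=1
(0, 6): arr[0]=5 > arr[6]=1
(2, 6): arr[2]=5 > arr[6]=1
(3, 4): arr[3]=19 > arr[4]=6
(3, 5): arr[3]=19 > arr[5]=9
(3, 6): arr[3]=19 > arr[6]=1
(3, 7): arr[3]=19 > arr[7]=11
(4, 6): arr[4]=6 > arr[6]=1
(5, 6): arr[5]=9 > arr[6]=1

Total inversions: 9

The array has 9 inversion(s): (0,1), (0,6), (2,6), (3,4), (3,5), (3,6), (3,7), (4,6), (5,6). Each pair (i,j) satisfies i < j and arr[i] > arr[j].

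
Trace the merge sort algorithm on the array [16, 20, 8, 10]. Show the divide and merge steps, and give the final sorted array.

Merge sort trace:

Split: [16, 20, 8, 10] -> [16, 20] and [8, 10]
  Split: [16, 20] -> [16] and [20]
  Merge: [16] + [20] -> [16, 20]
  Split: [8, 10] -> [8] and [10]
  Merge: [8] + [10] -> [8, 10]
Merge: [16, 20] + [8, 10] -> [8, 10, 16, 20]

Final sorted array: [8, 10, 16, 20]

The merge sort proceeds by recursively splitting the array and merging sorted halves.
After all merges, the sorted array is [8, 10, 16, 20].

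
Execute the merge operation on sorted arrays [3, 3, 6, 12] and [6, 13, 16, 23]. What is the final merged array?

Merging process:

Compare 3 vs 6: take 3 from left. Merged: [3]
Compare 3 vs 6: take 3 from left. Merged: [3, 3]
Compare 6 vs 6: take 6 from left. Merged: [3, 3, 6]
Compare 12 vs 6: take 6 from right. Merged: [3, 3, 6, 6]
Compare 12 vs 13: take 12 from left. Merged: [3, 3, 6, 6, 12]
Append remaining from right: [13, 16, 23]. Merged: [3, 3, 6, 6, 12, 13, 16, 23]

Final merged array: [3, 3, 6, 6, 12, 13, 16, 23]
Total comparisons: 5

The merged array is [3, 3, 6, 6, 12, 13, 16, 23], requiring 5 comparisons. The merge step runs in O(n) time where n is the total number of elements.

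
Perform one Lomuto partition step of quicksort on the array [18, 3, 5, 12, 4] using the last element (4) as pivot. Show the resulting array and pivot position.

Lomuto partition with pivot = 4:

Initial array: [18, 3, 5, 12, 4]

arr[0]=18 > 4: no swap
arr[1]=3 <= 4: swap with position 0, array becomes [3, 18, 5, 12, 4]
arr[2]=5 > 4: no swap
arr[3]=12 > 4: no swap

Place pivot at position 1: [3, 4, 5, 12, 18]
Pivot position: 1

After partitioning with pivot 4, the array becomes [3, 4, 5, 12, 18]. The pivot is placed at index 1. All elements to the left of the pivot are <= 4, and all elements to the right are > 4.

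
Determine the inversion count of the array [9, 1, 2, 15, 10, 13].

Finding inversions in [9, 1, 2, 15, 10, 13]:

(0, 1): arr[0]=9 > arr[1]=1
(0, 2): arr[0]=9 > arr[2]=2
(3, 4): arr[3]=15 > arr[4]=10
(3, 5): arr[3]=15 > arr[5]=13

Total inversions: 4

The array has 4 inversion(s): (0,1), (0,2), (3,4), (3,5). Each pair (i,j) satisfies i < j and arr[i] > arr[j].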